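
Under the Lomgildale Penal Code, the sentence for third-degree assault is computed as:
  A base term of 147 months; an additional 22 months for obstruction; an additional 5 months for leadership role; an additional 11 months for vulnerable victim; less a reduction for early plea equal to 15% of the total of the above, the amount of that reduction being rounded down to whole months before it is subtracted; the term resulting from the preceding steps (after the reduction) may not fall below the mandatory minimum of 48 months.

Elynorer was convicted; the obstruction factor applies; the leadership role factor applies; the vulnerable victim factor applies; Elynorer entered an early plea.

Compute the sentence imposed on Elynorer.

Obstruction enhancement: +22 months
Leadership role enhancement: +5 months
Vulnerable victim enhancement: +11 months
Adjusted term: 147 months + 22 months + 5 months + 11 months = 185 months
Early plea reduction: 15% of 185 months = 27 months (rounded down)
After reduction: 185 − 27 = 158 months
Minimum 48 months: 158 months meets the minimum, no increase.

Sentence: 158 months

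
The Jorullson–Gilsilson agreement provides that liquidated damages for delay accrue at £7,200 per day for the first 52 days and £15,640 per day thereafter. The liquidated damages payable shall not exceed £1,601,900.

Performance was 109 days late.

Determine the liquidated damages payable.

Liquidated damages: £1,265,880

First 52 days: 52 × £7,200 = £374,400
Remaining days: (109 − 52) × £15,640 = £891,480
Accrued per-day damages: £374,400 + £891,480 = £1,265,880
Cap at £1,601,900: £1,265,880 is within the cap, no reduction.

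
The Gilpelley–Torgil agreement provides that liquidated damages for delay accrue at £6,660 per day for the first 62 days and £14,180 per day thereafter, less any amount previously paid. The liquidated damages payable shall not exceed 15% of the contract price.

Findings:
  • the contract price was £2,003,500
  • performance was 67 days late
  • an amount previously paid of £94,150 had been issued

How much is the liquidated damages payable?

£300,525

First 62 days: 62 × £6,660 = £412,920
Remaining days: (67 − 62) × £14,180 = £70,900
Accrued per-day damages: £412,920 + £70,900 = £483,820
Less amount previously paid: £483,820 − £94,150 = £389,670
Cap: 15% of £2,003,500 = £300,525
Cap at £300,525: £389,670 exceeds the cap → £300,525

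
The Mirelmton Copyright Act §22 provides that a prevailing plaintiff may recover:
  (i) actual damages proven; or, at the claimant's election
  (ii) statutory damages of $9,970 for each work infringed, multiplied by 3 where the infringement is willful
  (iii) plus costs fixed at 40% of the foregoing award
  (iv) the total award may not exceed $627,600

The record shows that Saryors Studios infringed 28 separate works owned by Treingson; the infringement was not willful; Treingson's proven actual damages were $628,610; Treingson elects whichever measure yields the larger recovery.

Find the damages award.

Statutory damages: 28 × $9,970 = $279,160
Infringement not willful: no ×3 enhancement.
Greater of actual damages ($628,610) or statutory damages ($279,160): $628,610
Costs: 40% of $628,610 = $251,444
Award plus costs: $628,610 + $251,444 = $880,054
Cap at $627,600: $880,054 exceeds the cap → $627,600

$627,600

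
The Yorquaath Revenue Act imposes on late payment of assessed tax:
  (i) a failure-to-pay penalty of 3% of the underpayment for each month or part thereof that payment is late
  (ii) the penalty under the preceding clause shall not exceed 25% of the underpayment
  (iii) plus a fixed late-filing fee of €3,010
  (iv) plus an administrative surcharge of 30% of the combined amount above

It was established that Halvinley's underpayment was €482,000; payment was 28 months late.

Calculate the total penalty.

€160,563

Accrued rate: 3% × 28 = 84%, capped at 25% → 25%
Failure-to-pay penalty: 25% of €482,000 = €120,500
Penalty before surcharge: €120,500 + €3,010 = €123,510
Administrative surcharge: 30% of €123,510 = €37,053
Total penalty: €123,510 + €37,053 = €160,563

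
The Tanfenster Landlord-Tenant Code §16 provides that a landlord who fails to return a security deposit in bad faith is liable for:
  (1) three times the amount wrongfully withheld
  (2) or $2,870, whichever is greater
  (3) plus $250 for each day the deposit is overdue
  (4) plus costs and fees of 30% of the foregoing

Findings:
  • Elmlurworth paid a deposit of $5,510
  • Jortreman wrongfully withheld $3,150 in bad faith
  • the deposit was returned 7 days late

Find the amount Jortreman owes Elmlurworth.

$14,560

Trebled: 3 × $3,150 = $9,450
Minimum $2,870: $9,450 meets the minimum, no increase.
Late-return penalty: 7 × $250 = $1,750
Damages plus late penalty: $9,450 + $1,750 = $11,200
Costs and fees: 30% of $11,200 = $3,360
Total recovery: $11,200 + $3,360 = $14,560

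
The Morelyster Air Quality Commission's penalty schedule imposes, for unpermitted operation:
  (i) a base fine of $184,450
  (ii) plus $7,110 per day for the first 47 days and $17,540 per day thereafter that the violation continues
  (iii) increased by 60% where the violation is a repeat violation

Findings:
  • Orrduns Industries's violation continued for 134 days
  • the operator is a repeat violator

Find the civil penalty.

First 47 days: 47 × $7,110 = $334,170
Remaining days: (134 − 47) × $17,540 = $1,525,980
Per-day component: $334,170 + $1,525,980 = $1,860,150
Base plus per-day: $184,450 + $1,860,150 = $2,044,600
Enhancement: 60% of $2,044,600 = $1,226,760
Enhanced fine: $2,044,600 + $1,226,760 = $3,271,360

$3,271,360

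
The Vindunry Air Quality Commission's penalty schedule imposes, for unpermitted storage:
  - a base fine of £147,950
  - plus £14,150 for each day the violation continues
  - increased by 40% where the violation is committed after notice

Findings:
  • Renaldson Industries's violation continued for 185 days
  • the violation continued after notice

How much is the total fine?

Per-day component: 185 × £14,150 = £2,617,750
Base plus per-day: £147,950 + £2,617,750 = £2,765,700
Enhancement: 40% of £2,765,700 = £1,106,280
Enhanced fine: £2,765,700 + £1,106,280 = £3,871,980

Civil penalty: £3,871,980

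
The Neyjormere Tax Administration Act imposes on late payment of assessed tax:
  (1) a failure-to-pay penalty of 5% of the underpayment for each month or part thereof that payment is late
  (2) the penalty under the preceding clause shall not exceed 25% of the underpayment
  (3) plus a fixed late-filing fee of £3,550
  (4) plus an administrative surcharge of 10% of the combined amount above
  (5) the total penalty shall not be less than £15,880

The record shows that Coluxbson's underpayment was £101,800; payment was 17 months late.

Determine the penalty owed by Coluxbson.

£31,900

Accrued rate: 5% × 17 = 85%, capped at 25% → 25%
Failure-to-pay penalty: 25% of £101,800 = £25,450
Penalty before surcharge: £25,450 + £3,550 = £29,000
Administrative surcharge: 10% of £29,000 = £2,900
Total penalty: £29,000 + £2,900 = £31,900
Minimum £15,880: £31,900 meets the minimum, no increase.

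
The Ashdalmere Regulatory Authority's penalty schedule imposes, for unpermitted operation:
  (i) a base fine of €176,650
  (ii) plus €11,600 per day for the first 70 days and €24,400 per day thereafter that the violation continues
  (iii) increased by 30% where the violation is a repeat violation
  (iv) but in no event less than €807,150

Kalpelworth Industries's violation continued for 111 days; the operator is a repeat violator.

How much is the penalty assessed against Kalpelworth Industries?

€2,585,765

First 70 days: 70 × €11,600 = €812,000
Remaining days: (111 − 70) × €24,400 = €1,000,400
Per-day component: €812,000 + €1,000,400 = €1,812,400
Base plus per-day: €176,650 + €1,812,400 = €1,989,050
Enhancement: 30% of €1,989,050 = €596,715
Enhanced fine: €1,989,050 + €596,715 = €2,585,765
Minimum €807,150: €2,585,765 meets the minimum, no increase.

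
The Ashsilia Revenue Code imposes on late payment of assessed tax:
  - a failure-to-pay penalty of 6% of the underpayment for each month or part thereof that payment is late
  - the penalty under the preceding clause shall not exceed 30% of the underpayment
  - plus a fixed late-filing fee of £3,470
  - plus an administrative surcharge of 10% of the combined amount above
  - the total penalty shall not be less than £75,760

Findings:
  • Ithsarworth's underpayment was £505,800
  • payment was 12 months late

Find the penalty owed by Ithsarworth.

Penalty: £170,731

Accrued rate: 6% × 12 = 72%, capped at 30% → 30%
Failure-to-pay penalty: 30% of £505,800 = £151,740
Penalty before surcharge: £151,740 + £3,470 = £155,210
Administrative surcharge: 10% of £155,210 = £15,521
Total penalty: £155,210 + £15,521 = £170,731
Minimum £75,760: £170,731 meets the minimum, no increase.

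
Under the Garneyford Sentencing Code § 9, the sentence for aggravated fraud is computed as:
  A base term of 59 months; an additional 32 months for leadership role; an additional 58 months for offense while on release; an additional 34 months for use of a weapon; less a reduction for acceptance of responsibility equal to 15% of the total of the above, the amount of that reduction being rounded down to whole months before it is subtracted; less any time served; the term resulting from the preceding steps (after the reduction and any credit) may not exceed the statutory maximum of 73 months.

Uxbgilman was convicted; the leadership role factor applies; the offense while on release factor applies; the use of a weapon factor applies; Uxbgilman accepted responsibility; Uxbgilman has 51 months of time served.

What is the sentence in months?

73 months

Leadership role enhancement: +32 months
Offense while on release enhancement: +58 months
Use of a weapon enhancement: +34 months
Adjusted term: 59 months + 32 months + 58 months + 34 months = 183 months
Acceptance of responsibility reduction: 15% of 183 months = 27 months (rounded down)
After reduction: 183 − 27 = 156 months
Less time served: 156 months − 51 months = 105 months
Cap at 73 months: 105 months exceeds the cap → 73 months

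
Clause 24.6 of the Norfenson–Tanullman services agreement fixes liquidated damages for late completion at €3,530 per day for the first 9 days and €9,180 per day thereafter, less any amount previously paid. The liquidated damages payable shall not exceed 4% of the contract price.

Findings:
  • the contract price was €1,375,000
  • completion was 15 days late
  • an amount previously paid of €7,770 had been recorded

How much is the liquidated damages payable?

€55,000

First 9 days: 9 × €3,530 = €31,770
Remaining days: (15 − 9) × €9,180 = €55,080
Accrued per-day damages: €31,770 + €55,080 = €86,850
Less amount previously paid: €86,850 − €7,770 = €79,080
Cap: 4% of €1,375,000 = €55,000
Cap at €55,000: €79,080 exceeds the cap → €55,000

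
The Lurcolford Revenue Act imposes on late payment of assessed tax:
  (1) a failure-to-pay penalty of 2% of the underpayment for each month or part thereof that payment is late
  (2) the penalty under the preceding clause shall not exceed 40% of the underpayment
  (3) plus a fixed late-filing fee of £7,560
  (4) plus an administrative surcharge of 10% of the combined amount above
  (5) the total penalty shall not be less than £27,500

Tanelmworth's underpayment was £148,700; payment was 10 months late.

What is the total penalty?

£41,030

Accrued rate: 2% × 10 = 20%, capped at 40% → 20%
Failure-to-pay penalty: 20% of £148,700 = £29,740
Penalty before surcharge: £29,740 + £7,560 = £37,300
Administrative surcharge: 10% of £37,300 = £3,730
Total penalty: £37,300 + £3,730 = £41,030
Minimum £27,500: £41,030 meets the minimum, no increase.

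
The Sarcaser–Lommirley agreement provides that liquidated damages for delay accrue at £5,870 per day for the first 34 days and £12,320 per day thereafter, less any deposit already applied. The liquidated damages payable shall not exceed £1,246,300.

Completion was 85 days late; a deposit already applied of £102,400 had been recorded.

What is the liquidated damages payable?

First 34 days: 34 × £5,870 = £199,580
Remaining days: (85 − 34) × £12,320 = £628,320
Accrued per-day damages: £199,580 + £628,320 = £827,900
Less deposit already applied: £827,900 − £102,400 = £725,500
Cap at £1,246,300: £725,500 is within the cap, no reduction.

£725,500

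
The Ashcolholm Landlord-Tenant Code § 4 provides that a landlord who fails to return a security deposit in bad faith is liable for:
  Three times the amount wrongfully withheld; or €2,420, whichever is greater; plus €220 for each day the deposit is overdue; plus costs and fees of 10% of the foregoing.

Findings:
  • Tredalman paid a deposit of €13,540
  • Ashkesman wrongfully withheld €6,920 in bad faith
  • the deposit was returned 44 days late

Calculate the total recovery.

Trebled: 3 × €6,920 = €20,760
Minimum €2,420: €20,760 meets the minimum, no increase.
Late-return penalty: 44 × €220 = €9,680
Damages plus late penalty: €20,760 + €9,680 = €30,440
Costs and fees: 10% of €30,440 = €3,044
Total recovery: €30,440 + €3,044 = €33,484

€33,484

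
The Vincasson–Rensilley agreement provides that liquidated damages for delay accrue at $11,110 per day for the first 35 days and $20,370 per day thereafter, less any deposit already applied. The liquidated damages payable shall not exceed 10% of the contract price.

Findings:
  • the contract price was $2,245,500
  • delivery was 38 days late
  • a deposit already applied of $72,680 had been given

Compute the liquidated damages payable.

$224,550

First 35 days: 35 × $11,110 = $388,850
Remaining days: (38 − 35) × $20,370 = $61,110
Accrued per-day damages: $388,850 + $61,110 = $449,960
Less deposit already applied: $449,960 − $72,680 = $377,280
Cap: 10% of $2,245,500 = $224,550
Cap at $224,550: $377,280 exceeds the cap → $224,550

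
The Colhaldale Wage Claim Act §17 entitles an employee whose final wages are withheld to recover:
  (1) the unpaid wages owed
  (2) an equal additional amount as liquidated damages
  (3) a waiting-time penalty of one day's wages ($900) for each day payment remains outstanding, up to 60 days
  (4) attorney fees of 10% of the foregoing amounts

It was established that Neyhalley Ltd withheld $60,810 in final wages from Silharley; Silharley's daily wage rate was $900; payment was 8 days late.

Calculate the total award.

Liquidated damages (equal amount): $60,810
Penalty days: min(8, 60) = 8
Waiting-time penalty: 8 × $900 = $7,200
Subtotal: $60,810 + $60,810 + $7,200 = $128,820
Attorney fees: 10% of $128,820 = $12,882
Total award: $128,820 + $12,882 = $141,702

$141,702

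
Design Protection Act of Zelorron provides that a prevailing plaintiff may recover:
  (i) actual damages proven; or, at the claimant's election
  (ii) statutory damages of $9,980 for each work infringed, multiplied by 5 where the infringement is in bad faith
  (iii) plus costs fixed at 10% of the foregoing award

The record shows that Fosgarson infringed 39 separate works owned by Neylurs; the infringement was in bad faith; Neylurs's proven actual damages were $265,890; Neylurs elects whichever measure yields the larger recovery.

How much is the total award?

$2,140,710

Statutory damages: 39 × $9,980 = $389,220
Multiplied by 5: 5 × $389,220 = $1,946,100
Greater of actual damages ($265,890) or enhanced statutory damages ($1,946,100): $1,946,100
Costs: 10% of $1,946,100 = $194,610
Award plus costs: $1,946,100 + $194,610 = $2,140,710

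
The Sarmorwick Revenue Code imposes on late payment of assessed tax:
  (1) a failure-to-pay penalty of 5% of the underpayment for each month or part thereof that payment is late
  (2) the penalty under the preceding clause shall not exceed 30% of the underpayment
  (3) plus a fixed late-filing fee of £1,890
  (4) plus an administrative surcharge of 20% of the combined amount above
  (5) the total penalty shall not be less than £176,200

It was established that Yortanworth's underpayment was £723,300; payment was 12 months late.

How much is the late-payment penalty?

Accrued rate: 5% × 12 = 60%, capped at 30% → 30%
Failure-to-pay penalty: 30% of £723,300 = £216,990
Penalty before surcharge: £216,990 + £1,890 = £218,880
Administrative surcharge: 20% of £218,880 = £43,776
Total penalty: £218,880 + £43,776 = £262,656
Minimum £176,200: £262,656 meets the minimum, no increase.

Penalty: £262,656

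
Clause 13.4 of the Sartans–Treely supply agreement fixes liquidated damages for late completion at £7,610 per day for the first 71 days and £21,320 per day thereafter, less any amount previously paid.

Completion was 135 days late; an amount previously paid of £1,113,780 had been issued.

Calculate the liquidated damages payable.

First 71 days: 71 × £7,610 = £540,310
Remaining days: (135 − 71) × £21,320 = £1,364,480
Accrued per-day damages: £540,310 + £1,364,480 = £1,904,790
Less amount previously paid: £1,904,790 − £1,113,780 = £791,010

£791,010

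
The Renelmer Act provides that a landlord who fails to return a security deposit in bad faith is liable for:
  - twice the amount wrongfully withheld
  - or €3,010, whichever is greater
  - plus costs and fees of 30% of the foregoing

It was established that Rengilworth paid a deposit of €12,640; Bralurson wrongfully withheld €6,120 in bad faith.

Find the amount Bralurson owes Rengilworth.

€15,912

Doubled: 2 × €6,120 = €12,240
Minimum €3,010: €12,240 meets the minimum, no increase.
Costs and fees: 30% of €12,240 = €3,672
Total recovery: €12,240 + €3,672 = €15,912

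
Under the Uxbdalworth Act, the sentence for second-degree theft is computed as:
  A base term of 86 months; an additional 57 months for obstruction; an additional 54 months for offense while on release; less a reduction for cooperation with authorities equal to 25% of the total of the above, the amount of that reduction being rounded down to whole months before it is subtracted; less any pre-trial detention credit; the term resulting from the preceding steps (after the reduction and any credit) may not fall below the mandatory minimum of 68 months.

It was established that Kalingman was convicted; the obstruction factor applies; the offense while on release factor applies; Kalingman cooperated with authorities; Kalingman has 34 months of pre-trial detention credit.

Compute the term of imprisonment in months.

Obstruction enhancement: +57 months
Offense while on release enhancement: +54 months
Adjusted term: 86 months + 57 months + 54 months = 197 months
Cooperation with authorities reduction: 25% of 197 months = 49 months (rounded down)
After reduction: 197 − 49 = 148 months
Less pre-trial detention credit: 148 months − 34 months = 114 months
Minimum 68 months: 114 months meets the minimum, no increase.

114 months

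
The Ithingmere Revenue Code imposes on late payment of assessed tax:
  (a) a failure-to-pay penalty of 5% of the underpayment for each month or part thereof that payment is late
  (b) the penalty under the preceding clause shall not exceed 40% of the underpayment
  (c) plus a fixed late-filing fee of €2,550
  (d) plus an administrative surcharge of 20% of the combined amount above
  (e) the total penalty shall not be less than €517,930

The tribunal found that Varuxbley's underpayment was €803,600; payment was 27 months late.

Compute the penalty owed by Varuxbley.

€517,930

Accrued rate: 5% × 27 = 135%, capped at 40% → 40%
Failure-to-pay penalty: 40% of €803,600 = €321,440
Penalty before surcharge: €321,440 + €2,550 = €323,990
Administrative surcharge: 20% of €323,990 = €64,798
Total penalty: €323,990 + €64,798 = €388,788
Minimum €517,930: €388,788 is below the minimum → €517,930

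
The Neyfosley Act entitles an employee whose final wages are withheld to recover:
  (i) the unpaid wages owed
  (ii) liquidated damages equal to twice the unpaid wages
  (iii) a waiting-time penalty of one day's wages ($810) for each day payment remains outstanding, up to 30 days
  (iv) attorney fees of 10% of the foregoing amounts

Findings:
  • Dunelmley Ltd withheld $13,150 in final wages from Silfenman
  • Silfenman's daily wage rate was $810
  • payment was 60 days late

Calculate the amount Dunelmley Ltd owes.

$70,125

Doubled: 2 × $13,150 = $26,300
Penalty days: min(60, 30) = 30
Waiting-time penalty: 30 × $810 = $24,300
Subtotal: $13,150 + $26,300 + $24,300 = $63,750
Attorney fees: 10% of $63,750 = $6,375
Total award: $63,750 + $6,375 = $70,125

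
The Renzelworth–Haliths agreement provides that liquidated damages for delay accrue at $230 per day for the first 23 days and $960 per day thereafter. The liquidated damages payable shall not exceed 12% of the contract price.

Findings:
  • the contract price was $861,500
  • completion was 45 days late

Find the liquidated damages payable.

First 23 days: 23 × $230 = $5,290
Remaining days: (45 − 23) × $960 = $21,120
Accrued per-day damages: $5,290 + $21,120 = $26,410
Cap: 12% of $861,500 = $103,380
Cap at $103,380: $26,410 is within the cap, no reduction.

$26,410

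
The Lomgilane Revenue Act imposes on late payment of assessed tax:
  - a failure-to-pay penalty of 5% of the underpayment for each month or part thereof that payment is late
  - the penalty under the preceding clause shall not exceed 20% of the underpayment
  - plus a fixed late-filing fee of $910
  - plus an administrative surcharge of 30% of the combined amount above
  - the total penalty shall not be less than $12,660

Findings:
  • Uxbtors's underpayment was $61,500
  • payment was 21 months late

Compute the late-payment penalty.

Accrued rate: 5% × 21 = 105%, capped at 20% → 20%
Failure-to-pay penalty: 20% of $61,500 = $12,300
Penalty before surcharge: $12,300 + $910 = $13,210
Administrative surcharge: 30% of $13,210 = $3,963
Total penalty: $13,210 + $3,963 = $17,173
Minimum $12,660: $17,173 meets the minimum, no increase.

$17,173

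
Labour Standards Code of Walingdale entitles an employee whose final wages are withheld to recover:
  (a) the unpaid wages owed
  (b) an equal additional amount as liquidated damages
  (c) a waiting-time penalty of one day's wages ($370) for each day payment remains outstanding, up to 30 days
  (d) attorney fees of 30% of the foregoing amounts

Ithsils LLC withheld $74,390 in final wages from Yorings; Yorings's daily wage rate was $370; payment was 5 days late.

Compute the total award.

$195,819

Liquidated damages (equal amount): $74,390
Penalty days: min(5, 30) = 5
Waiting-time penalty: 5 × $370 = $1,850
Subtotal: $74,390 + $74,390 + $1,850 = $150,630
Attorney fees: 30% of $150,630 = $45,189
Total award: $150,630 + $45,189 = $195,819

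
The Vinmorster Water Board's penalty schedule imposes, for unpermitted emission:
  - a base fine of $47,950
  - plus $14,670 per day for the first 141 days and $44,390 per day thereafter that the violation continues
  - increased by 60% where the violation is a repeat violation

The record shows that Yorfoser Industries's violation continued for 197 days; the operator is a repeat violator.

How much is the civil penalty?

First 141 days: 141 × $14,670 = $2,068,470
Remaining days: (197 − 141) × $44,390 = $2,485,840
Per-day component: $2,068,470 + $2,485,840 = $4,554,310
Base plus per-day: $47,950 + $4,554,310 = $4,602,260
Enhancement: 60% of $4,602,260 = $2,761,356
Enhanced fine: $4,602,260 + $2,761,356 = $7,363,616

$7,363,616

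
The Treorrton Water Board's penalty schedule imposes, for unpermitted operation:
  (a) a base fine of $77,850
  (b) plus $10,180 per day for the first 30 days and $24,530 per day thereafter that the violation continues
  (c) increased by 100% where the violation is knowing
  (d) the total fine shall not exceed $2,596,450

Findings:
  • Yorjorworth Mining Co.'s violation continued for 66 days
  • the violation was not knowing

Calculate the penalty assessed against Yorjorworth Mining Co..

First 30 days: 30 × $10,180 = $305,400
Remaining days: (66 − 30) × $24,530 = $883,080
Per-day component: $305,400 + $883,080 = $1,188,480
Base plus per-day: $77,850 + $1,188,480 = $1,266,330
The violation was not knowing: no 100% increase.
Cap at $2,596,450: $1,266,330 is within the cap, no reduction.

$1,266,330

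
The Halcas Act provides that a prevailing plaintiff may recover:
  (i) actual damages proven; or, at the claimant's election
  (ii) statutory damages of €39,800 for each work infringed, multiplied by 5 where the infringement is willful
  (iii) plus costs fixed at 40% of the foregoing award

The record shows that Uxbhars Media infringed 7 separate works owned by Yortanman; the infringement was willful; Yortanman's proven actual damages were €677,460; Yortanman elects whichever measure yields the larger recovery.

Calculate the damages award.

€1,950,200

Statutory damages: 7 × €39,800 = €278,600
Multiplied by 5: 5 × €278,600 = €1,393,000
Greater of actual damages (€677,460) or enhanced statutory damages (€1,393,000): €1,393,000
Costs: 40% of €1,393,000 = €557,200
Award plus costs: €1,393,000 + €557,200 = €1,950,200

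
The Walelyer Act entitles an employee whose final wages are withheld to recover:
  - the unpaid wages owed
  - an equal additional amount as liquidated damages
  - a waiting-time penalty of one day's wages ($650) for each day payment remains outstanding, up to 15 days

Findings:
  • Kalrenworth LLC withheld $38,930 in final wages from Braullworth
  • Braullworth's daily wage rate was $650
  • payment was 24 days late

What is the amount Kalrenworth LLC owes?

$87,610

Liquidated damages (equal amount): $38,930
Penalty days: min(24, 15) = 15
Waiting-time penalty: 15 × $650 = $9,750
Total award: $38,930 + $38,930 + $9,750 = $87,610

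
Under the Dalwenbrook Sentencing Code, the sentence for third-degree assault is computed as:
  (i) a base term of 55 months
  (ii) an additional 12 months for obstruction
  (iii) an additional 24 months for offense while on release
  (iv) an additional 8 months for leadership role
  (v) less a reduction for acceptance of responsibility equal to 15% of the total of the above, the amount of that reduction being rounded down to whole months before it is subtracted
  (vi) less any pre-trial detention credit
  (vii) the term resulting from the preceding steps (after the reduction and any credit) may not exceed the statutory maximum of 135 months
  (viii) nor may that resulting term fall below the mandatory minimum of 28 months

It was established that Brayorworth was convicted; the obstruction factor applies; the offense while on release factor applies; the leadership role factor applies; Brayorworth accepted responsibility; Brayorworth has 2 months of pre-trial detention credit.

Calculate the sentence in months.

83 months

Obstruction enhancement: +12 months
Offense while on release enhancement: +24 months
Leadership role enhancement: +8 months
Adjusted term: 55 months + 12 months + 24 months + 8 months = 99 months
Acceptance of responsibility reduction: 15% of 99 months = 14 months (rounded down)
After reduction: 99 − 14 = 85 months
Less pre-trial detention credit: 85 months − 2 months = 83 months
Cap at 135 months: 83 months is within the cap, no reduction.
Minimum 28 months: 83 months meets the minimum, no increase.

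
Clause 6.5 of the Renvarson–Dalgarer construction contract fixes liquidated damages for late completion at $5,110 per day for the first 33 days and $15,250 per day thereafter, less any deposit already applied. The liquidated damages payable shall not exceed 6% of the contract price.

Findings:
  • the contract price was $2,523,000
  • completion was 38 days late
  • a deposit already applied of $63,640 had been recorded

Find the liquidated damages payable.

Liquidated damages: $151,380

First 33 days: 33 × $5,110 = $168,630
Remaining days: (38 − 33) × $15,250 = $76,250
Accrued per-day damages: $168,630 + $76,250 = $244,880
Less deposit already applied: $244,880 − $63,640 = $181,240
Cap: 6% of $2,523,000 = $151,380
Cap at $151,380: $181,240 exceeds the cap → $151,380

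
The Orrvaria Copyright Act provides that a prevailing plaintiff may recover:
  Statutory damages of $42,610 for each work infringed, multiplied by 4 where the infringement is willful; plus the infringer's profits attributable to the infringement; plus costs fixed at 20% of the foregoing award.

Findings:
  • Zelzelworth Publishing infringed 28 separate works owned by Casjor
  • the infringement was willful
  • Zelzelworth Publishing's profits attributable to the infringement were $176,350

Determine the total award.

$5,938,404

Statutory damages: 28 × $42,610 = $1,193,080
Multiplied by 4: 4 × $1,193,080 = $4,772,320
Combined award: $4,772,320 + $176,350 = $4,948,670
Costs: 20% of $4,948,670 = $989,734
Award plus costs: $4,948,670 + $989,734 = $5,938,404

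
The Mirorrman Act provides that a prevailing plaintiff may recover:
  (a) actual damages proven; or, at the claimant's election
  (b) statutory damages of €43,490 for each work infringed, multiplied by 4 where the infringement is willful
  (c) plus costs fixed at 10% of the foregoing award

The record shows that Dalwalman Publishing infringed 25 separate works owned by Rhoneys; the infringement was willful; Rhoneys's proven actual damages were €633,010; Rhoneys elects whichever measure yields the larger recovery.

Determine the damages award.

€4,783,900

Statutory damages: 25 × €43,490 = €1,087,250
Multiplied by 4: 4 × €1,087,250 = €4,349,000
Greater of actual damages (€633,010) or enhanced statutory damages (€4,349,000): €4,349,000
Costs: 10% of €4,349,000 = €434,900
Award plus costs: €4,349,000 + €434,900 = €4,783,900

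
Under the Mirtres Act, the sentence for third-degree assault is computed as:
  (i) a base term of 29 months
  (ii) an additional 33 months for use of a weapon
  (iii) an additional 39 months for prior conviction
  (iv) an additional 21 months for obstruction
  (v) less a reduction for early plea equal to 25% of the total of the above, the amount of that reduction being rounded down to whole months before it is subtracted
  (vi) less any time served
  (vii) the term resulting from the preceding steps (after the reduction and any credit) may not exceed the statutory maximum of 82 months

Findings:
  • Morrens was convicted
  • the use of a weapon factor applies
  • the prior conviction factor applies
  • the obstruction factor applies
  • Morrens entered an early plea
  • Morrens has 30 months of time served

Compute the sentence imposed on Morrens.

Use of a weapon enhancement: +33 months
Prior conviction enhancement: +39 months
Obstruction enhancement: +21 months
Adjusted term: 29 months + 33 months + 39 months + 21 months = 122 months
Early plea reduction: 25% of 122 months = 30 months (rounded down)
After reduction: 122 − 30 = 92 months
Less time served: 92 months − 30 months = 62 months
Cap at 82 months: 62 months is within the cap, no reduction.

62 months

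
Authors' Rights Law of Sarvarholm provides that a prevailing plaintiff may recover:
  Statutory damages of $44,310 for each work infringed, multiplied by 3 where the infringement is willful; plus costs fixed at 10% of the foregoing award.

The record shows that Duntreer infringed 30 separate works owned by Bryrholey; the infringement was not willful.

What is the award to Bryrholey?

Statutory damages: 30 × $44,310 = $1,329,300
Infringement not willful: no ×3 enhancement.
Costs: 10% of $1,329,300 = $132,930
Award plus costs: $1,329,300 + $132,930 = $1,462,230

Award: $1,462,230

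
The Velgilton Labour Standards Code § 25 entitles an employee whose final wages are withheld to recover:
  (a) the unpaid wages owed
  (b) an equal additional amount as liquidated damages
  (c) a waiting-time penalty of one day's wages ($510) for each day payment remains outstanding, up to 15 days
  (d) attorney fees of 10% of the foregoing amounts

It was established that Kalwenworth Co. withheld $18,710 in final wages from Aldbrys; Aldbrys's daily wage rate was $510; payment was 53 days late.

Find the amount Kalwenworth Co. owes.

Liquidated damages (equal amount): $18,710
Penalty days: min(53, 15) = 15
Waiting-time penalty: 15 × $510 = $7,650
Subtotal: $18,710 + $18,710 + $7,650 = $45,070
Attorney fees: 10% of $45,070 = $4,507
Total award: $45,070 + $4,507 = $49,577

$49,577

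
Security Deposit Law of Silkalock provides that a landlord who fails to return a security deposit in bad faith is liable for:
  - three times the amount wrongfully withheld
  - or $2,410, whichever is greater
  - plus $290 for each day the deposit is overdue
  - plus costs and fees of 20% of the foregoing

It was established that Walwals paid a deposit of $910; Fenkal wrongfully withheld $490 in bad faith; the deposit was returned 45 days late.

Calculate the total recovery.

Trebled: 3 × $490 = $1,470
Minimum $2,410: $1,470 is below the minimum → $2,410
Late-return penalty: 45 × $290 = $13,050
Damages plus late penalty: $2,410 + $13,050 = $15,460
Costs and fees: 20% of $15,460 = $3,092
Total recovery: $15,460 + $3,092 = $18,552

$18,552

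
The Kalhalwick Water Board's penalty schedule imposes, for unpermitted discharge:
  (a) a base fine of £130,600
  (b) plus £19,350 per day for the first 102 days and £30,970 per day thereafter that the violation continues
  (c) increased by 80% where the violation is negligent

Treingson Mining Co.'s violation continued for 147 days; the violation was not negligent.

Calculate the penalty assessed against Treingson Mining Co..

First 102 days: 102 × £19,350 = £1,973,700
Remaining days: (147 − 102) × £30,970 = £1,393,650
Per-day component: £1,973,700 + £1,393,650 = £3,367,350
Base plus per-day: £130,600 + £3,367,350 = £3,497,950
The violation was not negligent: no 80% increase.

£3,497,950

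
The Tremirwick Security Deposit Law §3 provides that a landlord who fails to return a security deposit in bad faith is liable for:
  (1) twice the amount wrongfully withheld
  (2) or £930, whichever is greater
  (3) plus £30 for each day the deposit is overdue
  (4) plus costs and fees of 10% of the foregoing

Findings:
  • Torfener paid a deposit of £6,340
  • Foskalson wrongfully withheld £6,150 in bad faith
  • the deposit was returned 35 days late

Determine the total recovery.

£14,685

Doubled: 2 × £6,150 = £12,300
Minimum £930: £12,300 meets the minimum, no increase.
Late-return penalty: 35 × £30 = £1,050
Damages plus late penalty: £12,300 + £1,050 = £13,350
Costs and fees: 10% of £13,350 = £1,335
Total recovery: £13,350 + £1,335 = £14,685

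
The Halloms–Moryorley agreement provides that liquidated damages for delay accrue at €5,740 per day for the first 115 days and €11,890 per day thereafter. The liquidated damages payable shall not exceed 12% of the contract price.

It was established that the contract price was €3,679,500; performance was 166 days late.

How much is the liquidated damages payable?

First 115 days: 115 × €5,740 = €660,100
Remaining days: (166 − 115) × €11,890 = €606,390
Accrued per-day damages: €660,100 + €606,390 = €1,266,490
Cap: 12% of €3,679,500 = €441,540
Cap at €441,540: €1,266,490 exceeds the cap → €441,540

€441,540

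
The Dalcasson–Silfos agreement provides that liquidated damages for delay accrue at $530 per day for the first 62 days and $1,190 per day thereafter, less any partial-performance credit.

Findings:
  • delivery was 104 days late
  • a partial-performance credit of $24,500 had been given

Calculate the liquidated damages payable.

First 62 days: 62 × $530 = $32,860
Remaining days: (104 − 62) × $1,190 = $49,980
Accrued per-day damages: $32,860 + $49,980 = $82,840
Less partial-performance credit: $82,840 − $24,500 = $58,340

$58,340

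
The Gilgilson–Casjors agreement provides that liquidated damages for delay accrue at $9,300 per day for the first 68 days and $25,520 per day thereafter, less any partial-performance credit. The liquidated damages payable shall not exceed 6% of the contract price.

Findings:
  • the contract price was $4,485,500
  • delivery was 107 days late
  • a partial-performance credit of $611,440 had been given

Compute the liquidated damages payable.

First 68 days: 68 × $9,300 = $632,400
Remaining days: (107 − 68) × $25,520 = $995,280
Accrued per-day damages: $632,400 + $995,280 = $1,627,680
Less partial-performance credit: $1,627,680 − $611,440 = $1,016,240
Cap: 6% of $4,485,500 = $269,130
Cap at $269,130: $1,016,240 exceeds the cap → $269,130

$269,130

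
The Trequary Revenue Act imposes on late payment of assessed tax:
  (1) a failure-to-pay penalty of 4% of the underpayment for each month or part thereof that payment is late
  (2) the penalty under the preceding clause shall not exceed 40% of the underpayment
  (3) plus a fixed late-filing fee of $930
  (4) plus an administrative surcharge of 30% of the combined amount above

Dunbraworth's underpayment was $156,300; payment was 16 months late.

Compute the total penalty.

$82,485

Accrued rate: 4% × 16 = 64%, capped at 40% → 40%
Failure-to-pay penalty: 40% of $156,300 = $62,520
Penalty before surcharge: $62,520 + $930 = $63,450
Administrative surcharge: 30% of $63,450 = $19,035
Total penalty: $63,450 + $19,035 = $82,485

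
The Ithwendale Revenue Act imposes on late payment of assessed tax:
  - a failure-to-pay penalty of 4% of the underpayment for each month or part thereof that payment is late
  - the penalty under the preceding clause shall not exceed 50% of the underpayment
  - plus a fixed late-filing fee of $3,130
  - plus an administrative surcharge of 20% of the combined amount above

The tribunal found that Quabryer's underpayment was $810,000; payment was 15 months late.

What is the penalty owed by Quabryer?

$489,756

Accrued rate: 4% × 15 = 60%, capped at 50% → 50%
Failure-to-pay penalty: 50% of $810,000 = $405,000
Penalty before surcharge: $405,000 + $3,130 = $408,130
Administrative surcharge: 20% of $408,130 = $81,626
Total penalty: $408,130 + $81,626 = $489,756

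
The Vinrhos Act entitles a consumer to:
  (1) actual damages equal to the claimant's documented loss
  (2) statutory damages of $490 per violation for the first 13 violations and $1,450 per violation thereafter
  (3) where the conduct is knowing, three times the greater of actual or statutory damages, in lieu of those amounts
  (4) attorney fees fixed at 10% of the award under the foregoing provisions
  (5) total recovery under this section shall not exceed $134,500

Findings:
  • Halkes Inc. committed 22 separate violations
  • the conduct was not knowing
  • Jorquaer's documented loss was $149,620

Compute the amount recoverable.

$134,500

First 13 violations: 13 × $490 = $6,370
Remaining violations: (22 − 13) × $1,450 = $13,050
Statutory damages: $6,370 + $13,050 = $19,420
Conduct not knowing: the in-lieu enhancement does not apply.
Actual plus statutory damages: $149,620 + $19,420 = $169,040
Attorney fees: 10% of $169,040 = $16,904
Total before cap: $169,040 + $16,904 = $185,944
Cap at $134,500: $185,944 exceeds the cap → $134,500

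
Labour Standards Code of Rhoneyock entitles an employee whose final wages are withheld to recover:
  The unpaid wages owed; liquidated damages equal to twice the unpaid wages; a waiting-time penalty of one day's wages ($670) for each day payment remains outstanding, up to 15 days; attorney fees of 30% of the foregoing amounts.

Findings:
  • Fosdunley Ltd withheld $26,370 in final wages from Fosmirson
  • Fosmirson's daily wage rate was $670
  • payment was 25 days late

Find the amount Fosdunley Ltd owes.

Doubled: 2 × $26,370 = $52,740
Penalty days: min(25, 15) = 15
Waiting-time penalty: 15 × $670 = $10,050
Subtotal: $26,370 + $52,740 + $10,050 = $89,160
Attorney fees: 30% of $89,160 = $26,748
Total award: $89,160 + $26,748 = $115,908

$115,908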